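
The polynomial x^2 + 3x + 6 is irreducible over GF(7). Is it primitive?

Write f(x) = x^2 + 3x + 6.
|GF(7^2)^×| = 7^2 − 1 = 48. Prime factorization: 48 = 2^4·3.
f is primitive ⇔ x has order 48 in GF(7)[x]/(f), i.e. x^(48/q) ≠ 1 for each prime q | 48.
x^(24) mod f = 6.
x^(16) mod f = 1
Since x^(16) = 1, the order of x divides 16 < 48; not primitive.

No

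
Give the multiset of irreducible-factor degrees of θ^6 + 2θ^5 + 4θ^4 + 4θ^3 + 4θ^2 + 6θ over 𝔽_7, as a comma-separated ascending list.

Write h(θ) = θ^6 + 2θ^5 + 4θ^4 + 4θ^3 + 4θ^2 + 6θ.
Linear factors from roots: (θ), (θ + 6), (θ + 5), (θ + 4).
Complete factorization: h(θ) = (θ)·(θ + 4)·(θ + 5)·(θ + 6)·(θ^2 + θ + 6).
Factor degrees with multiplicity: 1 + 1 + 1 + 1 + 2 = 6.

1, 1, 1, 1, 2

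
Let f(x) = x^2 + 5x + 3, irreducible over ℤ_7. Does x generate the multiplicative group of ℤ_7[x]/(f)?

Yes

|GF(7^2)^×| = 7^2 − 1 = 48. Prime factorization: 48 = 2^4·3.
f is primitive ⇔ x has order 48 in GF(7)[x]/(f), i.e. x^(48/q) ≠ 1 for each prime q | 48.
x^(24) mod f = 6.
x^(16) mod f = 2.
None equal 1, so x has full order 48; f is primitive.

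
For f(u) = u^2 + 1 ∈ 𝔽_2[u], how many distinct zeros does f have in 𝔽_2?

1

Evaluate at each of the 2 elements of 𝔽_2:
f(0) = 1; f(1) = 0 → root.
Roots: {1}.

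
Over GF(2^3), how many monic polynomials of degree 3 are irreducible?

168

Gauss's count: N_{8}(3) = (1/3) Σ_{d|3} μ(3/d)·8^d.
Divisors of 3: 1, 3; μ(3/d) for each: -1, 1.
Σ = − 8^1 + 8^3 = 504.
N = 504/3 = 168.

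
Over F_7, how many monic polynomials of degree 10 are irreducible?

By the necklace-counting formula, N_7(10) = (1/10) Σ_{d|10} μ(10/d)·7^d.
Divisors of 10: 1, 2, 5, 10; μ(10/d) for each: 1, -1, -1, 1.
Σ = 7^1 − 7^2 − 7^5 + 7^10 = 282458400.
N = 282458400/10 = 28245840.

28245840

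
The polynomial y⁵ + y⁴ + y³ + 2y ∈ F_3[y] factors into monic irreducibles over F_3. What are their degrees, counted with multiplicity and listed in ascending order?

1, 1, 1, 2

Write g(y) = y⁵ + y⁴ + y³ + 2y.
Roots in F_3: g(0) = 0 → root; g(1) = 2; g(2) = 0 → root.
Linear factors from roots: (y), (y + 1).
Complete factorization: g(y) = (y)·(y + 1)^2·(y² + 2y + 2).
Factor degrees with multiplicity: 1 + 1 + 1 + 2 = 5.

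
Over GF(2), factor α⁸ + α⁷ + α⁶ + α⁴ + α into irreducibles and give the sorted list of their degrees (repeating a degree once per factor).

1, 2, 2, 3

Write h(α) = α⁸ + α⁷ + α⁶ + α⁴ + α.
Roots in GF(2): h(0) = 0 → root; h(1) = 1.
Linear factors from roots: (α).
Complete factorization: h(α) = (α)·(α² + α + 1)^2·(α³ + α² + 1).
Factor degrees with multiplicity: 1 + 2 + 2 + 3 = 8.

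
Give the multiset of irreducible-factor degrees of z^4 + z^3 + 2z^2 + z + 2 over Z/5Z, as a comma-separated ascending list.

4

Write g(z) = z^4 + z^3 + 2z^2 + z + 2.
Roots in Z/5Z: g(0) = 2; g(1) = 2; g(2) = 1; g(3) = 1; g(4) = 3.
Complete factorization: g(z) = (z^4 + z^3 + 2z^2 + z + 2).
Factor degrees with multiplicity: 4 = 4.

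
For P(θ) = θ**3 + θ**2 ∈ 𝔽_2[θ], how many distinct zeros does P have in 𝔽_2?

2

Evaluate at each of the 2 elements of 𝔽_2:
P(0) = 0 → root; P(1) = 0 → root.
Roots: {0, 1}.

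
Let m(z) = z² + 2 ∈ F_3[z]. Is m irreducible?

Check for roots in F_3: m(0) = 2; m(1) = 0 → root; m(2) = 0 → root.
m(1) = 0, so (z − 1) divides m(z); m is reducible.

No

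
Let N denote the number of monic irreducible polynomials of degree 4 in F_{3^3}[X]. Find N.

132678

The number of monic irreducibles of degree 4 over GF(27) is (1/4)·Σ_{d∣4} μ(4/d) 27^d.
Divisors of 4: 1, 2, 4; μ(4/d) for each: 0, -1, 1.
Σ = − 27^2 + 27^4 = 530712.
N = 530712/4 = 132678.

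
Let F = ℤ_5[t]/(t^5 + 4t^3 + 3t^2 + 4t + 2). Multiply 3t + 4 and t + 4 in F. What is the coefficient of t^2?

3

Multiply in ℤ_5[t]: (3t + 4)·(t + 4) = 3t^2 + t + 1.
Reduced: 3t^2 + t + 1.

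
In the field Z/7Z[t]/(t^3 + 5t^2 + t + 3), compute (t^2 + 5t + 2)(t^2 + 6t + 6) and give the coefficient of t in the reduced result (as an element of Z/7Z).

Multiply in Z/7Z[t]: (t^2 + 5t + 2)·(t^2 + 6t + 6) = t^4 + 4t^3 + 3t^2 + 5.
Reduce using t^3 ≡ 2t^2 + 6t + 4 (mod t^3 + 5t^2 + t + 3).
Reduced: 5t + 1.

5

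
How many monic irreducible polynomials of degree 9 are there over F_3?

2184

Gauss's count: N_{3}(9) = (1/9) Σ_{d|9} μ(9/d)·3^d.
Divisors of 9: 1, 3, 9; μ(9/d) for each: 0, -1, 1.
Σ = − 3^3 + 3^9 = 19656.
N = 19656/9 = 2184.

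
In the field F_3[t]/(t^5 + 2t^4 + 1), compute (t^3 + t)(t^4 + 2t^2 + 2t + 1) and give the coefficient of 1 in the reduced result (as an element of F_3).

2

Multiply in F_3[t]: (t^3 + t)·(t^4 + 2t^2 + 2t + 1) = t^7 + 2t^4 + 2t^2 + t.
Reduce using t^5 ≡ t^4 + 2 (mod t^5 + 2t^4 + 1).
Reduced: t^2 + 2.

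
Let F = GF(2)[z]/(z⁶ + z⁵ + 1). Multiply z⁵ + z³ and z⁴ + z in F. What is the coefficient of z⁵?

Multiply in GF(2)[z]: (z⁵ + z³)·(z⁴ + z) = z⁹ + z⁷ + z⁶ + z⁴.
Reduce using z⁶ ≡ z⁵ + 1 (mod z⁶ + z⁵ + 1).
Reduced: z⁵ + z⁴ + z³ + z² + 1.

1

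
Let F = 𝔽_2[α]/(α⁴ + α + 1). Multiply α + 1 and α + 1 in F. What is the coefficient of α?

Multiply in 𝔽_2[α]: (α + 1)·(α + 1) = α² + 1.
Reduced: α² + 1.

0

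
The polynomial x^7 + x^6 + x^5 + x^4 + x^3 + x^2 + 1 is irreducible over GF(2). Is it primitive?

Write f(x) = x^7 + x^6 + x^5 + x^4 + x^3 + x^2 + 1.
|GF(2^7)^×| = 2^7 − 1 = 127. Prime factorization: 127 = 127.
f is primitive ⇔ x has order 127 in GF(2)[x]/(f), i.e. x^(127/q) ≠ 1 for each prime q | 127.
x^(1) mod f = x.
None equal 1, so x has full order 127; f is primitive.

Yes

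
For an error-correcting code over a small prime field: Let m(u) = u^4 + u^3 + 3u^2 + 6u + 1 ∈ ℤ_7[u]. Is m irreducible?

Check for roots in ℤ_7: m(0) = 1; m(1) = 5; m(2) = 0 → root; m(3) = 0 → root; m(4) = 1; m(5) = 2; m(6) = 5.
m(2) = 0, so (u − 2) divides m(u); m is reducible.

No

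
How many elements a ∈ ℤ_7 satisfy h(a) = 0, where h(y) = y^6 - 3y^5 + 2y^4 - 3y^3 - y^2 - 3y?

Evaluate at each of the 7 elements of ℤ_7:
h(0) = 0 → root; h(1) = 0 → root; h(2) = 1; h(3) = 0 → root; h(4) = 0 → root; h(5) = 1; h(6) = 4.
Roots: {0, 1, 3, 4}.

4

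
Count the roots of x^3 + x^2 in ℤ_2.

2

Write f(x) = x^3 + x^2.
Evaluate at each of the 2 elements of ℤ_2:
f(0) = 0 → root; f(1) = 0 → root.
Roots: {0, 1}.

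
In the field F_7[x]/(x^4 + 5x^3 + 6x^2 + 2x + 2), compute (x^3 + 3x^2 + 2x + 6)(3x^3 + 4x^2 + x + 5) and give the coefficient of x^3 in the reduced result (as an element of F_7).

Multiply in F_7[x]: (x^3 + 3x^2 + 2x + 6)·(3x^3 + 4x^2 + x + 5) = 3x^6 + 6x^5 + 5x^4 + 6x^3 + 6x^2 + 2x + 2.
Reduce using x^4 ≡ 2x^3 + x^2 + 5x + 5 (mod x^4 + 5x^3 + 6x^2 + 2x + 2).
Reduced: 6x^3 + x^2 + 5x + 1.

6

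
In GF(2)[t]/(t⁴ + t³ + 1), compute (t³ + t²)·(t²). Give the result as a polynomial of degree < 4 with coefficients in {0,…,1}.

Multiply in GF(2)[t]: (t³ + t²)·(t²) = t⁵ + t⁴.
Reduce using t⁴ ≡ t³ + 1 (mod t⁴ + t³ + 1).
Reduced: t.

t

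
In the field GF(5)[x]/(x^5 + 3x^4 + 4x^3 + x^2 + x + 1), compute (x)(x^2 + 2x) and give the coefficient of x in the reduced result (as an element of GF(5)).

Multiply in GF(5)[x]: (x)·(x^2 + 2x) = x^3 + 2x^2.
Reduced: x^3 + 2x^2.

0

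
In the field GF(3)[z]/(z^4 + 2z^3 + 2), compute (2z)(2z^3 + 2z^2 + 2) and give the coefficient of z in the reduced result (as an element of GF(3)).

1

Multiply in GF(3)[z]: (2z)·(2z^3 + 2z^2 + 2) = z^4 + z^3 + z.
Reduce using z^4 ≡ z^3 + 1 (mod z^4 + 2z^3 + 2).
Reduced: 2z^3 + z + 1.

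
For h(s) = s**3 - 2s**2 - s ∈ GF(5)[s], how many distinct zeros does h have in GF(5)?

Evaluate at each of the 5 elements of GF(5):
h(0) = 0 → root; h(1) = 3; h(2) = 3; h(3) = 1; h(4) = 3.
Roots: {0}.

1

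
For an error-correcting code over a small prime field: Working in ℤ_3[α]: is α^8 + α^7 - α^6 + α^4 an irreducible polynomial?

No

Write h(α) = α^8 + α^7 - α^6 + α^4.
Check for roots in ℤ_3: h(0) = 0 → root; h(1) = 2; h(2) = 0 → root.
h(0) = 0, so (α) divides h(α); h is reducible.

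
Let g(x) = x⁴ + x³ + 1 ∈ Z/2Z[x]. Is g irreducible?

Yes

Check for roots in Z/2Z: g(0) = 1; g(1) = 1.
No roots, so no linear factors.
Monic irreducibles of degree 2 over GF(2): x² + x + 1.
None of them divide g (all give nonzero remainder).
No irreducible factor of degree ≤ 2 exists, so g is irreducible over GF(2).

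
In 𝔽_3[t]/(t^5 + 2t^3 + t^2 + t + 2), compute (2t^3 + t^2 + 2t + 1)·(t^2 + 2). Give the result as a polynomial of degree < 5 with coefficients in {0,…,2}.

t^4 + 2t^3 + t^2 + 2t + 1

Multiply in 𝔽_3[t]: (2t^3 + t^2 + 2t + 1)·(t^2 + 2) = 2t^5 + t^4 + t + 2.
Reduce using t^5 ≡ t^3 + 2t^2 + 2t + 1 (mod t^5 + 2t^3 + t^2 + t + 2).
Reduced: t^4 + 2t^3 + t^2 + 2t + 1.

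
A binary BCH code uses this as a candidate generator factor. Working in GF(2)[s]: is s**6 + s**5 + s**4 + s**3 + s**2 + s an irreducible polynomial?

Write f(s) = s**6 + s**5 + s**4 + s**3 + s**2 + s.
Check for roots in GF(2): f(0) = 0 → root; f(1) = 0 → root.
f(0) = 0, so (s) divides f(s); f is reducible.

No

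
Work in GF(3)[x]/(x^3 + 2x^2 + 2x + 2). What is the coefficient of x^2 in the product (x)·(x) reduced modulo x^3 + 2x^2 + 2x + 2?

1

Multiply in GF(3)[x]: (x)·(x) = x^2.
Reduced: x^2.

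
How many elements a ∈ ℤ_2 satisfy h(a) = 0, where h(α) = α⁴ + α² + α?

1

Evaluate at each of the 2 elements of ℤ_2:
h(0) = 0 → root; h(1) = 1.
Roots: {0}.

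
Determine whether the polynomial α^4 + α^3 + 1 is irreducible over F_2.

Write m(α) = α^4 + α^3 + 1.
Check for roots in F_2: m(0) = 1; m(1) = 1.
No roots, so no linear factors.
Monic irreducibles of degree 2 over GF(2): α^2 + α + 1.
None of them divide m (all give nonzero remainder).
No irreducible factor of degree ≤ 2 exists, so m is irreducible over GF(2).

Yes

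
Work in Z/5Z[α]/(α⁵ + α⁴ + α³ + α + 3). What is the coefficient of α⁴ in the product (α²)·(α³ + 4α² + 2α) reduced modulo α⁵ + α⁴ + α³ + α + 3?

3

Multiply in Z/5Z[α]: (α²)·(α³ + 4α² + 2α) = α⁵ + 4α⁴ + 2α³.
Reduce using α⁵ ≡ 4α⁴ + 4α³ + 4α + 2 (mod α⁵ + α⁴ + α³ + α + 3).
Reduced: 3α⁴ + α³ + 4α + 2.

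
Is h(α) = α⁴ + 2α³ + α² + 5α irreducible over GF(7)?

No

Check for roots in GF(7): h(0) = 0 → root; h(1) = 2; h(2) = 4; h(3) = 5; h(4) = 0 → root; h(5) = 1; h(6) = 2.
h(0) = 0, so (α) divides h(α); h is reducible.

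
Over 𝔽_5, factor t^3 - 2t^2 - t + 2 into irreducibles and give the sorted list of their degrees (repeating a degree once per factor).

Write g(t) = t^3 - 2t^2 - t + 2.
Roots in 𝔽_5: g(0) = 2; g(1) = 0 → root; g(2) = 0 → root; g(3) = 3; g(4) = 0 → root.
Linear factors from roots: (t - 1), (t - 2), (t + 1).
Complete factorization: g(t) = (t + 1)·(t - 2)·(t - 1).
Factor degrees with multiplicity: 1 + 1 + 1 = 3.

1, 1, 1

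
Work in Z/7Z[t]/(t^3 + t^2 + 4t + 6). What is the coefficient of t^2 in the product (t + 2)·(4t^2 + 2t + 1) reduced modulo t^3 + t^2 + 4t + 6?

Multiply in Z/7Z[t]: (t + 2)·(4t^2 + 2t + 1) = 4t^3 + 3t^2 + 5t + 2.
Reduce using t^3 ≡ 6t^2 + 3t + 1 (mod t^3 + t^2 + 4t + 6).
Reduced: 6t^2 + 3t + 6.

6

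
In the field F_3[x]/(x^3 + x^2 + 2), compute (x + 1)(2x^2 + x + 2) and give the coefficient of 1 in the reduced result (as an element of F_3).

1

Multiply in F_3[x]: (x + 1)·(2x^2 + x + 2) = 2x^3 + 2.
Reduce using x^3 ≡ 2x^2 + 1 (mod x^3 + x^2 + 2).
Reduced: x^2 + 1.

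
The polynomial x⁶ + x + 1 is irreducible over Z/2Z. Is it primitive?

Yes

Write f(x) = x⁶ + x + 1.
|GF(2^6)^×| = 2^6 − 1 = 63. Prime factorization: 63 = 3^2·7.
f is primitive ⇔ x has order 63 in GF(2)[x]/(f), i.e. x^(63/q) ≠ 1 for each prime q | 63.
x^(21) mod f = x⁵ + x⁴ + x³ + x + 1.
x^(9) mod f = x⁴ + x³.
None equal 1, so x has full order 63; f is primitive.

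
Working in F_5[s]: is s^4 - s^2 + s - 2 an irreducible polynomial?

Write f(s) = s^4 - s^2 + s - 2.
Check for roots in F_5: f(0) = 3; f(1) = 4; f(2) = 2; f(3) = 3; f(4) = 2.
No roots, so no linear factors.
Degree-2 irreducible divisors: test the 10 monic irreducibles of degree 2 over GF(5).
None of them divide f (all give nonzero remainder).
No irreducible factor of degree ≤ 2 exists, so f is irreducible over GF(5).

Yes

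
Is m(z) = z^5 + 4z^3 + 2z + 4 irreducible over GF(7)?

Check for roots in GF(7): m(0) = 4; m(1) = 4; m(2) = 2; m(3) = 4; m(4) = 4; m(5) = 6; m(6) = 4.
No roots, so no linear factors.
Degree-2 irreducible divisors: test the 21 monic irreducibles of degree 2 over GF(7).
None of them divide m (all give nonzero remainder).
No irreducible factor of degree ≤ 2 exists, so m is irreducible over GF(7).

Yes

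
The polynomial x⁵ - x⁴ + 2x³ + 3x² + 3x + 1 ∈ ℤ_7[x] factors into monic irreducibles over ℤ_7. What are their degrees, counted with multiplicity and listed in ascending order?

Write g(x) = x⁵ - x⁴ + 2x³ + 3x² + 3x + 1.
Complete factorization: g(x) = (x² - 2x - 2)·(x³ + x² - x + 3).
Factor degrees with multiplicity: 2 + 3 = 5.

2, 3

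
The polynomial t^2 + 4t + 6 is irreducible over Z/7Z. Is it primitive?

No

Write f(t) = t^2 + 4t + 6.
|GF(7^2)^×| = 7^2 − 1 = 48. Prime factorization: 48 = 2^4·3.
f is primitive ⇔ t has order 48 in GF(7)[t]/(f), i.e. t^(48/q) ≠ 1 for each prime q | 48.
t^(24) mod f = 6.
t^(16) mod f = 1
Since t^(16) = 1, the order of t divides 16 < 48; not primitive.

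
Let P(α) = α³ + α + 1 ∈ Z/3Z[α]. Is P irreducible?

No

Check for roots in Z/3Z: P(0) = 1; P(1) = 0 → root; P(2) = 2.
P(1) = 0, so (α − 1) divides P(α); P is reducible.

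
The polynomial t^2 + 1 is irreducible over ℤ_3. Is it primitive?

No

Write f(t) = t^2 + 1.
|GF(3^2)^×| = 3^2 − 1 = 8. Prime factorization: 8 = 2^3.
f is primitive ⇔ t has order 8 in GF(3)[t]/(f), i.e. t^(8/q) ≠ 1 for each prime q | 8.
t^(4) mod f = 1
Since t^(4) = 1, the order of t divides 4 < 8; not primitive.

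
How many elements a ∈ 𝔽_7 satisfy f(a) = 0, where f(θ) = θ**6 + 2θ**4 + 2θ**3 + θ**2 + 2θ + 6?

Evaluate at each of the 7 elements of 𝔽_7:
f(0) = 6; f(1) = 0 → root; f(2) = 0 → root; f(3) = 0 → root; f(4) = 6; f(5) = 2; f(6) = 6.
Roots: {1, 2, 3}.

3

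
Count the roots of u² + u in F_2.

2

Write f(u) = u² + u.
Evaluate at each of the 2 elements of F_2:
f(0) = 0 → root; f(1) = 0 → root.
Roots: {0, 1}.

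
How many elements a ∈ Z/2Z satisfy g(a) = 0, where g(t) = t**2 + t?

Evaluate at each of the 2 elements of Z/2Z:
g(0) = 0 → root; g(1) = 0 → root.
Roots: {0, 1}.

2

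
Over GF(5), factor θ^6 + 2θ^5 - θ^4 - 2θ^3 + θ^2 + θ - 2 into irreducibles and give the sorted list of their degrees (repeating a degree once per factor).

Write f(θ) = θ^6 + 2θ^5 - θ^4 - 2θ^3 + θ^2 + θ - 2.
Roots in GF(5): f(0) = 3; f(1) = 0 → root; f(2) = 0 → root; f(3) = 0 → root; f(4) = 3.
Linear factors from roots: (θ - 1), (θ - 2), (θ + 2).
Complete factorization: f(θ) = (θ + 2)·(θ - 2)·(θ - 1)·(θ^3 - 2θ^2 + θ + 2).
Factor degrees with multiplicity: 1 + 1 + 1 + 3 = 6.

1, 1, 1, 3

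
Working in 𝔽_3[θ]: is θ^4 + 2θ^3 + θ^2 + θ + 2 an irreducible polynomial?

Write g(θ) = θ^4 + 2θ^3 + θ^2 + θ + 2.
Check for roots in 𝔽_3: g(0) = 2; g(1) = 1; g(2) = 1.
No roots, so no linear factors.
Monic irreducibles of degree 2 over GF(3): θ^2 + 1, θ^2 + θ + 2, θ^2 + 2θ + 2.
None of them divide g (all give nonzero remainder).
No irreducible factor of degree ≤ 2 exists, so g is irreducible over GF(3).

Yes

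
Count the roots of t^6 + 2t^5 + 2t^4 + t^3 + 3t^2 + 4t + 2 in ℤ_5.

Write h(t) = t^6 + 2t^5 + 2t^4 + t^3 + 3t^2 + 4t + 2.
Evaluate at each of the 5 elements of ℤ_5:
h(0) = 2; h(1) = 0 → root; h(2) = 0 → root; h(3) = 0 → root; h(4) = 1.
Roots: {1, 2, 3}.

3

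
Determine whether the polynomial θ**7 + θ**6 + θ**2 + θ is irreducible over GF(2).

No

Write h(θ) = θ**7 + θ**6 + θ**2 + θ.
Check for roots in GF(2): h(0) = 0 → root; h(1) = 0 → root.
h(0) = 0, so (θ) divides h(θ); h is reducible.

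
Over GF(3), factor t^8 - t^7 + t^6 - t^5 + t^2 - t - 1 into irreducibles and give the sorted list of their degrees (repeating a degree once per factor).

8

Write h(t) = t^8 - t^7 + t^6 - t^5 + t^2 - t - 1.
Roots in GF(3): h(0) = 2; h(1) = 2; h(2) = 2.
Complete factorization: h(t) = (t^8 - t^7 + t^6 - t^5 + t^2 - t - 1).
Factor degrees with multiplicity: 8 = 8.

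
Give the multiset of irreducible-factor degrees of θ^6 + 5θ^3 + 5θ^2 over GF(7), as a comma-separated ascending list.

Write f(θ) = θ^6 + 5θ^3 + 5θ^2.
Linear factors from roots: (θ).
Complete factorization: f(θ) = (θ)^2·(θ^4 + 5θ + 5).
Factor degrees with multiplicity: 1 + 1 + 4 = 6.

1, 1, 4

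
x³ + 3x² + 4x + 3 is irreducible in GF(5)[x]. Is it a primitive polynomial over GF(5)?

Yes

Write f(x) = x³ + 3x² + 4x + 3.
|GF(5^3)^×| = 5^3 − 1 = 124. Prime factorization: 124 = 2^2·31.
f is primitive ⇔ x has order 124 in GF(5)[x]/(f), i.e. x^(124/q) ≠ 1 for each prime q | 124.
x^(62) mod f = 4.
x^(4) mod f = 4x + 4.
None equal 1, so x has full order 124; f is primitive.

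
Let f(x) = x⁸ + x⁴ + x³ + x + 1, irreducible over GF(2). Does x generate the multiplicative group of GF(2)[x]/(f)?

|GF(2^8)^×| = 2^8 − 1 = 255. Prime factorization: 255 = 3·5·17.
f is primitive ⇔ x has order 255 in GF(2)[x]/(f), i.e. x^(255/q) ≠ 1 for each prime q | 255.
x^(85) mod f = x⁷ + x⁵ + x⁴ + x³ + x² + 1.
x^(51) mod f = 1
x^(15) mod f = x⁵ + x³ + x² + x + 1.
Since x^(51) = 1, the order of x divides 51 < 255; not primitive.

No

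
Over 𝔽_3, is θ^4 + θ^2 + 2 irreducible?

Write m(θ) = θ^4 + θ^2 + 2.
Check for roots in 𝔽_3: m(0) = 2; m(1) = 1; m(2) = 1.
No roots, so no linear factors.
Monic irreducibles of degree 2 over GF(3): θ^2 + 1, θ^2 + θ + 2, θ^2 + 2θ + 2.
None of them divide m (all give nonzero remainder).
No irreducible factor of degree ≤ 2 exists, so m is irreducible over GF(3).

Yes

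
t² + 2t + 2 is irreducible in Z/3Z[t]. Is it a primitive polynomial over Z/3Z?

Yes

Write f(t) = t² + 2t + 2.
|GF(3^2)^×| = 3^2 − 1 = 8. Prime factorization: 8 = 2^3.
f is primitive ⇔ t has order 8 in GF(3)[t]/(f), i.e. t^(8/q) ≠ 1 for each prime q | 8.
t^(4) mod f = 2.
None equal 1, so t has full order 8; f is primitive.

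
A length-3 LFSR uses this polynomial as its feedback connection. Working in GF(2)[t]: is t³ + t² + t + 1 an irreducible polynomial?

Write g(t) = t³ + t² + t + 1.
Check for roots in GF(2): g(0) = 1; g(1) = 0 → root.
g(1) = 0, so (t − 1) divides g(t); g is reducible.

No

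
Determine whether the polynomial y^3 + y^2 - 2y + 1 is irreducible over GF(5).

Write P(y) = y^3 + y^2 - 2y + 1.
Check for roots in GF(5): P(0) = 1; P(1) = 1; P(2) = 4; P(3) = 1; P(4) = 3.
No roots. A degree-3 polynomial over a field with no linear factor is irreducible.

Yes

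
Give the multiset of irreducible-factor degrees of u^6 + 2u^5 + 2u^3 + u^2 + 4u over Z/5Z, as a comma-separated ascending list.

Write g(u) = u^6 + 2u^5 + 2u^3 + u^2 + 4u.
Roots in Z/5Z: g(0) = 0 → root; g(1) = 0 → root; g(2) = 1; g(3) = 0 → root; g(4) = 4.
Linear factors from roots: (u), (u + 4), (u + 2).
Complete factorization: g(u) = (u)·(u + 2)·(u + 4)·(u^3 + u^2 + u + 3).
Factor degrees with multiplicity: 1 + 1 + 1 + 3 = 6.

1, 1, 1, 3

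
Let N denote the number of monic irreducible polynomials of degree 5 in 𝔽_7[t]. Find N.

3360

x^(7^5) − x is the product of all monic irreducibles of degree dividing 5; Möbius inversion gives N = (1/5) Σ μ(5/d)·7^d.
Divisors of 5: 1, 5; μ(5/d) for each: -1, 1.
Σ = − 7^1 + 7^5 = 16800.
N = 16800/5 = 3360.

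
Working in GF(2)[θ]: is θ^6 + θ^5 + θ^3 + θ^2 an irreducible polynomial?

No

Write P(θ) = θ^6 + θ^5 + θ^3 + θ^2.
Check for roots in GF(2): P(0) = 0 → root; P(1) = 0 → root.
P(0) = 0, so (θ) divides P(θ); P is reducible.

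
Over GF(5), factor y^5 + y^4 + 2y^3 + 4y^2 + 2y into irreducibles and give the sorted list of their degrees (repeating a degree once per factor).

Write f(y) = y^5 + y^4 + 2y^3 + 4y^2 + 2y.
Roots in GF(5): f(0) = 0 → root; f(1) = 0 → root; f(2) = 4; f(3) = 0 → root; f(4) = 0 → root.
Linear factors from roots: (y), (y + 4), (y + 2), (y + 1).
Complete factorization: f(y) = (y)·(y + 1)·(y + 2)·(y + 4)^2.
Factor degrees with multiplicity: 1 + 1 + 1 + 1 + 1 = 5.

1, 1, 1, 1, 1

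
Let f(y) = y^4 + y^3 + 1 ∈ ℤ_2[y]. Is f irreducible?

Yes

Check for roots in ℤ_2: f(0) = 1; f(1) = 1.
No roots, so no linear factors.
Monic irreducibles of degree 2 over GF(2): y^2 + y + 1.
None of them divide f (all give nonzero remainder).
No irreducible factor of degree ≤ 2 exists, so f is irreducible over GF(2).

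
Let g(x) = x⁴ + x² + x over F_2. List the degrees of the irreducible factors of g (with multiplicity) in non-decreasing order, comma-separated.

1, 3

Roots in F_2: g(0) = 0 → root; g(1) = 1.
Linear factors from roots: (x).
Complete factorization: g(x) = (x)·(x³ + x + 1).
Factor degrees with multiplicity: 1 + 3 = 4.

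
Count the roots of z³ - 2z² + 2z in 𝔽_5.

3

Write h(z) = z³ - 2z² + 2z.
Evaluate at each of the 5 elements of 𝔽_5:
h(0) = 0 → root; h(1) = 1; h(2) = 4; h(3) = 0 → root; h(4) = 0 → root.
Roots: {0, 3, 4}.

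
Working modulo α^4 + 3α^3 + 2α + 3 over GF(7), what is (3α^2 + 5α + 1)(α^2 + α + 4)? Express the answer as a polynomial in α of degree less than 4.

Multiply in GF(7)[α]: (3α^2 + 5α + 1)·(α^2 + α + 4) = 3α^4 + α^3 + 4α^2 + 4.
Reduce using α^4 ≡ 4α^3 + 5α + 4 (mod α^4 + 3α^3 + 2α + 3).
Reduced: 6α^3 + 4α^2 + α + 2.

6α^3 + 4α^2 + α + 2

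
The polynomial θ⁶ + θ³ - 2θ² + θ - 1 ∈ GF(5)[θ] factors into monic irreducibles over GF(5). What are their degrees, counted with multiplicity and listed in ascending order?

Write h(θ) = θ⁶ + θ³ - 2θ² + θ - 1.
Roots in GF(5): h(0) = 4; h(1) = 0 → root; h(2) = 0 → root; h(3) = 0 → root; h(4) = 1.
Linear factors from roots: (θ - 1), (θ - 2), (θ + 2).
Complete factorization: h(θ) = (θ + 2)·(θ - 2)·(θ - 1)·(θ³ + θ² + 1).
Factor degrees with multiplicity: 1 + 1 + 1 + 3 = 6.

1, 1, 1, 3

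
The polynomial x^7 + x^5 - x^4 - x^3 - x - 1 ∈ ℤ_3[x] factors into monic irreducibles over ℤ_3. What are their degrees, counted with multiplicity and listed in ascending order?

7

Write g(x) = x^7 + x^5 - x^4 - x^3 - x - 1.
Roots in ℤ_3: g(0) = 2; g(1) = 1; g(2) = 1.
Complete factorization: g(x) = (x^7 + x^5 - x^4 - x^3 - x - 1).
Factor degrees with multiplicity: 7 = 7.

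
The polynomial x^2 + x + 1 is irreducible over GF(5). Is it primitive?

Write f(x) = x^2 + x + 1.
|GF(5^2)^×| = 5^2 − 1 = 24. Prime factorization: 24 = 2^3·3.
f is primitive ⇔ x has order 24 in GF(5)[x]/(f), i.e. x^(24/q) ≠ 1 for each prime q | 24.
x^(12) mod f = 1
x^(8) mod f = 4x + 4.
Since x^(12) = 1, the order of x divides 12 < 24; not primitive.

No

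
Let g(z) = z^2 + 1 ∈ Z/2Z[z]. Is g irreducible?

Check for roots in Z/2Z: g(0) = 1; g(1) = 0 → root.
g(1) = 0, so (z − 1) divides g(z); g is reducible.

No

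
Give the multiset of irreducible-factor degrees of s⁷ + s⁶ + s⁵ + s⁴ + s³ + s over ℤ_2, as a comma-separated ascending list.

1, 1, 1, 4

Write f(s) = s⁷ + s⁶ + s⁵ + s⁴ + s³ + s.
Roots in ℤ_2: f(0) = 0 → root; f(1) = 0 → root.
Linear factors from roots: (s), (s + 1).
Complete factorization: f(s) = (s)·(s + 1)^2·(s⁴ + s³ + 1).
Factor degrees with multiplicity: 1 + 1 + 1 + 4 = 7.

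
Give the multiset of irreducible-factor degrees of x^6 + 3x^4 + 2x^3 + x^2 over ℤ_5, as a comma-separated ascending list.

1, 1, 1, 3

Write f(x) = x^6 + 3x^4 + 2x^3 + x^2.
Roots in ℤ_5: f(0) = 0 → root; f(1) = 2; f(2) = 2; f(3) = 0 → root; f(4) = 3.
Linear factors from roots: (x), (x + 2).
Complete factorization: f(x) = (x + 2)·(x)^2·(x^3 + 3x^2 + 2x + 3).
Factor degrees with multiplicity: 1 + 1 + 1 + 3 = 6.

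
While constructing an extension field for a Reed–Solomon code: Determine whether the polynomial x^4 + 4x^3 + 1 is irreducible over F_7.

No

Write f(x) = x^4 + 4x^3 + 1.
Check for roots in F_7: f(0) = 1; f(1) = 6; f(2) = 0 → root; f(3) = 1; f(4) = 2; f(5) = 6; f(6) = 5.
f(2) = 0, so (x − 2) divides f(x); f is reducible.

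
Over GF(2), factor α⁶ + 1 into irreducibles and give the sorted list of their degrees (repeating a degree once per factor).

1, 1, 2, 2

Write h(α) = α⁶ + 1.
Roots in GF(2): h(0) = 1; h(1) = 0 → root.
Linear factors from roots: (α + 1).
Complete factorization: h(α) = (α + 1)^2·(α² + α + 1)^2.
Factor degrees with multiplicity: 1 + 1 + 2 + 2 = 6.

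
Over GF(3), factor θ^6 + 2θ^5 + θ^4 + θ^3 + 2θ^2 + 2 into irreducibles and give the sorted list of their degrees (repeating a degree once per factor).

Write f(θ) = θ^6 + 2θ^5 + θ^4 + θ^3 + 2θ^2 + 2.
Roots in GF(3): f(0) = 2; f(1) = 0 → root; f(2) = 0 → root.
Linear factors from roots: (θ + 2), (θ + 1).
Complete factorization: f(θ) = (θ + 1)·(θ + 2)^2·(θ^3 + 2θ + 2).
Factor degrees with multiplicity: 1 + 1 + 1 + 3 = 6.

1, 1, 1, 3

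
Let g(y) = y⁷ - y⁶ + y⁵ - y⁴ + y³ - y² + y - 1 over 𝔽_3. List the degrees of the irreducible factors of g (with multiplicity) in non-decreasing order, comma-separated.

Roots in 𝔽_3: g(0) = 2; g(1) = 0 → root; g(2) = 1.
Linear factors from roots: (y - 1).
Complete factorization: g(y) = (y - 1)·(y² + 1)·(y² + y - 1)·(y² - y - 1).
Factor degrees with multiplicity: 1 + 2 + 2 + 2 = 7.

1, 2, 2, 2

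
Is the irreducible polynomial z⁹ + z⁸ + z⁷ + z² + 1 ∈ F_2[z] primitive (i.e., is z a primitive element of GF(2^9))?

Write f(z) = z⁹ + z⁸ + z⁷ + z² + 1.
|GF(2^9)^×| = 2^9 − 1 = 511. Prime factorization: 511 = 7·73.
f is primitive ⇔ z has order 511 in GF(2)[z]/(f), i.e. z^(511/q) ≠ 1 for each prime q | 511.
z^(73) mod f = z⁷ + z⁴ + z³ + z² + z.
z^(7) mod f = z⁷.
None equal 1, so z has full order 511; f is primitive.

Yes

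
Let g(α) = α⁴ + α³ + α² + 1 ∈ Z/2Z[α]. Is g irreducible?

Check for roots in Z/2Z: g(0) = 1; g(1) = 0 → root.
g(1) = 0, so (α − 1) divides g(α); g is reducible.

No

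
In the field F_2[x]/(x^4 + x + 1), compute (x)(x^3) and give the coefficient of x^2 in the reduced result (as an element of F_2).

Multiply in F_2[x]: (x)·(x^3) = x^4.
Reduce using x^4 ≡ x + 1 (mod x^4 + x + 1).
Reduced: x + 1.

0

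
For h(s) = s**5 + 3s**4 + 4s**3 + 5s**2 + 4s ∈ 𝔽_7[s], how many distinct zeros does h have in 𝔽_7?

3

Evaluate at each of the 7 elements of 𝔽_7:
h(0) = 0 → root; h(1) = 3; h(2) = 0 → root; h(3) = 0 → root; h(4) = 2; h(5) = 3; h(6) = 6.
Roots: {0, 2, 3}.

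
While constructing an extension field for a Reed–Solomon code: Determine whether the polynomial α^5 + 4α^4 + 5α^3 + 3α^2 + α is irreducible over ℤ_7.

Write m(α) = α^5 + 4α^4 + 5α^3 + 3α^2 + α.
Check for roots in ℤ_7: m(0) = 0 → root; m(1) = 0 → root; m(2) = 3; m(3) = 4; m(4) = 5; m(5) = 2; m(6) = 0 → root.
m(0) = 0, so (α) divides m(α); m is reducible.

No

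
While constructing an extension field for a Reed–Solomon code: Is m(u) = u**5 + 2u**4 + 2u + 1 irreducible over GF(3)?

No

Check for roots in GF(3): m(0) = 1; m(1) = 0 → root; m(2) = 0 → root.
m(1) = 0, so (u − 1) divides m(u); m is reducible.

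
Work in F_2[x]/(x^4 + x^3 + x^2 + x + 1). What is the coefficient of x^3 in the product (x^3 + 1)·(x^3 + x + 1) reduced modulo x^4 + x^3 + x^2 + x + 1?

Multiply in F_2[x]: (x^3 + 1)·(x^3 + x + 1) = x^6 + x^4 + x + 1.
Reduce using x^4 ≡ x^3 + x^2 + x + 1 (mod x^4 + x^3 + x^2 + x + 1).
Reduced: x^3 + x^2 + x.

1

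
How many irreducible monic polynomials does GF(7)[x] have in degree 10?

x^(7^10) − x is the product of all monic irreducibles of degree dividing 10; Möbius inversion gives N = (1/10) Σ μ(10/d)·7^d.
Divisors of 10: 1, 2, 5, 10; μ(10/d) for each: 1, -1, -1, 1.
Σ = 7^1 − 7^2 − 7^5 + 7^10 = 282458400.
N = 282458400/10 = 28245840.

28245840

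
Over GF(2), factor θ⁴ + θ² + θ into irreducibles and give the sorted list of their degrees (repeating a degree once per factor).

1, 3

Write g(θ) = θ⁴ + θ² + θ.
Roots in GF(2): g(0) = 0 → root; g(1) = 1.
Linear factors from roots: (θ).
Complete factorization: g(θ) = (θ)·(θ³ + θ + 1).
Factor degrees with multiplicity: 1 + 3 = 4.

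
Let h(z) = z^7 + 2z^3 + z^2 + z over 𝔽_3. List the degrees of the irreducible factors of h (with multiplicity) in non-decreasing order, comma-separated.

1, 1, 1, 4

Roots in 𝔽_3: h(0) = 0 → root; h(1) = 2; h(2) = 0 → root.
Linear factors from roots: (z), (z + 1).
Complete factorization: h(z) = (z)·(z + 1)^2·(z^4 + z^3 + 2z + 1).
Factor degrees with multiplicity: 1 + 1 + 1 + 4 = 7.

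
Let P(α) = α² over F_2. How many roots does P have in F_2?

1

Evaluate at each of the 2 elements of F_2:
P(0) = 0 → root; P(1) = 1.
Roots: {0}.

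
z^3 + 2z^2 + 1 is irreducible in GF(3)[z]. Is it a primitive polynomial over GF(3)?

Yes

Write f(z) = z^3 + 2z^2 + 1.
|GF(3^3)^×| = 3^3 − 1 = 26. Prime factorization: 26 = 2·13.
f is primitive ⇔ z has order 26 in GF(3)[z]/(f), i.e. z^(26/q) ≠ 1 for each prime q | 26.
z^(13) mod f = 2.
z^(2) mod f = z^2.
None equal 1, so z has full order 26; f is primitive.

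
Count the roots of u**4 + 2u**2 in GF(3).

Write h(u) = u**4 + 2u**2.
Evaluate at each of the 3 elements of GF(3):
h(0) = 0 → root; h(1) = 0 → root; h(2) = 0 → root.
Roots: {0, 1, 2}.

3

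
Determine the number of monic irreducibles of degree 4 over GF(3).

x^(3^4) − x is the product of all monic irreducibles of degree dividing 4; Möbius inversion gives N = (1/4) Σ μ(4/d)·3^d.
Divisors of 4: 1, 2, 4; μ(4/d) for each: 0, -1, 1.
Σ = − 3^2 + 3^4 = 72.
N = 72/4 = 18.

18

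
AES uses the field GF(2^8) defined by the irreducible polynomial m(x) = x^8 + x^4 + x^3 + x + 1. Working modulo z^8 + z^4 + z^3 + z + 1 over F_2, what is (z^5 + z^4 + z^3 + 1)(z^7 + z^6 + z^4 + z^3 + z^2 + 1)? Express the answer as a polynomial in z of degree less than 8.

z^7 + z^6 + z^5 + z^3 + z^2 + z

Multiply in F_2[z]: (z^5 + z^4 + z^3 + 1)·(z^7 + z^6 + z^4 + z^3 + z^2 + 1) = z^12 + z^6 + z^2 + 1.
Reduce using z^8 ≡ z^4 + z^3 + z + 1 (mod z^8 + z^4 + z^3 + z + 1).
Reduced: z^7 + z^6 + z^5 + z^3 + z^2 + z.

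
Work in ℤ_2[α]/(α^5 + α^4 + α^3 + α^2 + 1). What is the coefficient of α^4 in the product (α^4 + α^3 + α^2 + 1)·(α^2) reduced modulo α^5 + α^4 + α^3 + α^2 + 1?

0

Multiply in ℤ_2[α]: (α^4 + α^3 + α^2 + 1)·(α^2) = α^6 + α^5 + α^4 + α^2.
Reduce using α^5 ≡ α^4 + α^3 + α^2 + 1 (mod α^5 + α^4 + α^3 + α^2 + 1).
Reduced: α^3 + α^2 + α.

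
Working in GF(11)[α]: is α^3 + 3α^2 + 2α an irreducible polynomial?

No

Write P(α) = α^3 + 3α^2 + 2α.
Check each element of GF(11) for a root: P(0)=0, P(1)=6, P(2)=2, P(3)=5, P(4)=10, P(5)=1, P(6)=6, P(7)=9, P(8)=5, P(9)=0, P(10)=0.
P(0) = 0, so (α) divides P(α); P is reducible.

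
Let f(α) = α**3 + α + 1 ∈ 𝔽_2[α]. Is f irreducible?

Check for roots in 𝔽_2: f(0) = 1; f(1) = 1.
No roots. A degree-3 polynomial over a field with no linear factor is irreducible.

Yes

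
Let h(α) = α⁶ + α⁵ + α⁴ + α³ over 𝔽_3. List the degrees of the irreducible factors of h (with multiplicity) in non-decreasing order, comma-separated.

1, 1, 1, 1, 2

Roots in 𝔽_3: h(0) = 0 → root; h(1) = 1; h(2) = 0 → root.
Linear factors from roots: (α), (α + 1).
Complete factorization: h(α) = (α + 1)·(α)^3·(α² + 1).
Factor degrees with multiplicity: 1 + 1 + 1 + 1 + 2 = 6.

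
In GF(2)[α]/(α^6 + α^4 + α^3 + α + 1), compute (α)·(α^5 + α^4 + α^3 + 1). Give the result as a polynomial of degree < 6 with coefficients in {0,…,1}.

Multiply in GF(2)[α]: (α)·(α^5 + α^4 + α^3 + 1) = α^6 + α^5 + α^4 + α.
Reduce using α^6 ≡ α^4 + α^3 + α + 1 (mod α^6 + α^4 + α^3 + α + 1).
Reduced: α^5 + α^3 + 1.

α^5 + α^3 + 1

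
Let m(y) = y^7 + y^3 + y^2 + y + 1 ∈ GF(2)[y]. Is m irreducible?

Check for roots in GF(2): m(0) = 1; m(1) = 1.
No roots, so no linear factors.
Monic irreducibles of degree 2 over GF(2): y^2 + y + 1.
None of them divide m (all give nonzero remainder).
Monic irreducibles of degree 3 over GF(2): y^3 + y + 1, y^3 + y^2 + 1.
None of them divide m (all give nonzero remainder).
No irreducible factor of degree ≤ 3 exists, so m is irreducible over GF(2).

Yes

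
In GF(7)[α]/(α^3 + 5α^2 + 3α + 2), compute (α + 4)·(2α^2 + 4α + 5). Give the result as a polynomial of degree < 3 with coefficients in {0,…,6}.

Multiply in GF(7)[α]: (α + 4)·(2α^2 + 4α + 5) = 2α^3 + 5α^2 + 6.
Reduce using α^3 ≡ 2α^2 + 4α + 5 (mod α^3 + 5α^2 + 3α + 2).
Reduced: 2α^2 + α + 2.

2α^2 + α + 2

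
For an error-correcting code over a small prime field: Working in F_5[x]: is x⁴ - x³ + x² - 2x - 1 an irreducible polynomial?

Yes

Write m(x) = x⁴ - x³ + x² - 2x - 1.
Check for roots in F_5: m(0) = 4; m(1) = 3; m(2) = 2; m(3) = 1; m(4) = 4.
No roots, so no linear factors.
Degree-2 irreducible divisors: test the 10 monic irreducibles of degree 2 over GF(5).
None of them divide m (all give nonzero remainder).
No irreducible factor of degree ≤ 2 exists, so m is irreducible over GF(5).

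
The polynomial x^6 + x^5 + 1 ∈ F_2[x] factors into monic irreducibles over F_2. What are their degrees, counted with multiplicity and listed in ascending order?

6

Write h(x) = x^6 + x^5 + 1.
Roots in F_2: h(0) = 1; h(1) = 1.
Complete factorization: h(x) = (x^6 + x^5 + 1).
Factor degrees with multiplicity: 6 = 6.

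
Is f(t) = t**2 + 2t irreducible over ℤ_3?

No

Check for roots in ℤ_3: f(0) = 0 → root; f(1) = 0 → root; f(2) = 2.
f(0) = 0, so (t) divides f(t); f is reducible.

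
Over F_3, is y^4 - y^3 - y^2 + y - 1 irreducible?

Yes

Write h(y) = y^4 - y^3 - y^2 + y - 1.
Check for roots in F_3: h(0) = 2; h(1) = 2; h(2) = 2.
No roots, so no linear factors.
Monic irreducibles of degree 2 over GF(3): y^2 + 1, y^2 + y - 1, y^2 - y - 1.
None of them divide h (all give nonzero remainder).
No irreducible factor of degree ≤ 2 exists, so h is irreducible over GF(3).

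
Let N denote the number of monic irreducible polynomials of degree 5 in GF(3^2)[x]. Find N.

11808

Gauss's count: N_{9}(5) = (1/5) Σ_{d|5} μ(5/d)·9^d.
Divisors of 5: 1, 5; μ(5/d) for each: -1, 1.
Σ = − 9^1 + 9^5 = 59040.
N = 59040/5 = 11808.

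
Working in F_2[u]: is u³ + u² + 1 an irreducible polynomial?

Write P(u) = u³ + u² + 1.
Check for roots in F_2: P(0) = 1; P(1) = 1.
No roots. A degree-3 polynomial over a field with no linear factor is irreducible.

Yes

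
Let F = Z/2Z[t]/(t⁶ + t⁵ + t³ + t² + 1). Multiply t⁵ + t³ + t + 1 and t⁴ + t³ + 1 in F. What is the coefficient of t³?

Multiply in Z/2Z[t]: (t⁵ + t³ + t + 1)·(t⁴ + t³ + 1) = t⁹ + t⁸ + t⁷ + t⁶ + t + 1.
Reduce using t⁶ ≡ t⁵ + t³ + t² + 1 (mod t⁶ + t⁵ + t³ + t² + 1).
Reduced: t⁴ + t³ + t².

1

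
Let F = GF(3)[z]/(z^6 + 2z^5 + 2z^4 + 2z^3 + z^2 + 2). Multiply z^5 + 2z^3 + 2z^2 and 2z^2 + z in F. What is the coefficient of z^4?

Multiply in GF(3)[z]: (z^5 + 2z^3 + 2z^2)·(2z^2 + z) = 2z^7 + z^6 + z^5 + 2z^3.
Reduce using z^6 ≡ z^5 + z^4 + z^3 + 2z^2 + 1 (mod z^6 + 2z^5 + 2z^4 + 2z^3 + z^2 + 2).
Reduced: 2z^4 + 2z.

2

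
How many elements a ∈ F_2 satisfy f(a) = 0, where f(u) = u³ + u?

2

Evaluate at each of the 2 elements of F_2:
f(0) = 0 → root; f(1) = 0 → root.
Roots: {0, 1}.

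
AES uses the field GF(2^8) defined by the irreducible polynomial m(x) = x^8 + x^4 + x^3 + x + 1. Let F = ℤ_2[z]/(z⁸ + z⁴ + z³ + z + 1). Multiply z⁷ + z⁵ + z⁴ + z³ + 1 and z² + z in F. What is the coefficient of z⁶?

0

Multiply in ℤ_2[z]: (z⁷ + z⁵ + z⁴ + z³ + 1)·(z² + z) = z⁹ + z⁸ + z⁷ + z⁴ + z² + z.
Reduce using z⁸ ≡ z⁴ + z³ + z + 1 (mod z⁸ + z⁴ + z³ + z + 1).
Reduced: z⁷ + z⁵ + z⁴ + z³ + z + 1.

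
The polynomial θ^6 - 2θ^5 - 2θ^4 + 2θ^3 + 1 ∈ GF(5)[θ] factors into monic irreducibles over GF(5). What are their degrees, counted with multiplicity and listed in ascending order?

1, 1, 1, 3

Write f(θ) = θ^6 - 2θ^5 - 2θ^4 + 2θ^3 + 1.
Roots in GF(5): f(0) = 1; f(1) = 0 → root; f(2) = 0 → root; f(3) = 1; f(4) = 0 → root.
Linear factors from roots: (θ - 1), (θ - 2), (θ + 1).
Complete factorization: f(θ) = (θ + 1)·(θ - 2)·(θ - 1)·(θ^3 - θ - 2).
Factor degrees with multiplicity: 1 + 1 + 1 + 3 = 6.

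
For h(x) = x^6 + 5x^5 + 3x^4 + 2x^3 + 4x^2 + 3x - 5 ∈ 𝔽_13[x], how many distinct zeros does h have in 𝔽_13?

Evaluate at each of the 13 elements of 𝔽_13:
h(0) = 8; h(1) = 0 → root; h(2) = 6; h(3) = 6; h(4) = 4; h(5) = 10; h(6) = 1; h(7) = 4; h(8) = 2; h(9) = 1; h(10) = 11; h(11) = 6; h(12) = 6.
Roots: {1}.

1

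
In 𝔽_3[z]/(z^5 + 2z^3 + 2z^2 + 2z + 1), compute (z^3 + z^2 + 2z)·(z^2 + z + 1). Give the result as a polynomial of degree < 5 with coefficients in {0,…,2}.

2z^4 + 2z^3 + z^2 + 2

Multiply in 𝔽_3[z]: (z^3 + z^2 + 2z)·(z^2 + z + 1) = z^5 + 2z^4 + z^3 + 2z.
Reduce using z^5 ≡ z^3 + z^2 + z + 2 (mod z^5 + 2z^3 + 2z^2 + 2z + 1).
Reduced: 2z^4 + 2z^3 + z^2 + 2.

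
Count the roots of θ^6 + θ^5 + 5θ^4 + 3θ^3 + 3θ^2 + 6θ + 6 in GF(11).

2

Write h(θ) = θ^6 + θ^5 + 5θ^4 + 3θ^3 + 3θ^2 + 6θ + 6.
Evaluate at each of the 11 elements of GF(11):
h(0) = 6; h(1) = 3; h(2) = 10; h(3) = 2; h(4) = 4; h(5) = 9; h(6) = 0 → root; h(7) = 10; h(8) = 0 → root; h(9) = 6; h(10) = 5.
Roots: {6, 8}.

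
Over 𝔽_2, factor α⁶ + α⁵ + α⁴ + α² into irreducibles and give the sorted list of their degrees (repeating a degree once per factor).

1, 1, 1, 3

Write g(α) = α⁶ + α⁵ + α⁴ + α².
Roots in 𝔽_2: g(0) = 0 → root; g(1) = 0 → root.
Linear factors from roots: (α), (α + 1).
Complete factorization: g(α) = (α + 1)·(α)^2·(α³ + α + 1).
Factor degrees with multiplicity: 1 + 1 + 1 + 3 = 6.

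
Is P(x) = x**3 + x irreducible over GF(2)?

Check for roots in GF(2): P(0) = 0 → root; P(1) = 0 → root.
P(0) = 0, so (x) divides P(x); P is reducible.

No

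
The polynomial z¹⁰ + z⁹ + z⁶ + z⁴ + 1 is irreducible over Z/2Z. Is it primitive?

Write f(z) = z¹⁰ + z⁹ + z⁶ + z⁴ + 1.
|GF(2^10)^×| = 2^10 − 1 = 1023. Prime factorization: 1023 = 3·11·31.
f is primitive ⇔ z has order 1023 in GF(2)[z]/(f), i.e. z^(1023/q) ≠ 1 for each prime q | 1023.
z^(341) mod f = 1
z^(93) mod f = z⁸ + z⁶ + z⁵ + z³ + z² + z.
z^(33) mod f = z⁸ + z⁷ + z⁶ + z⁴ + 1.
Since z^(341) = 1, the order of z divides 341 < 1023; not primitive.

No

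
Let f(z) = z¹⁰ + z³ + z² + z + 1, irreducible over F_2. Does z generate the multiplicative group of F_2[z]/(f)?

|GF(2^10)^×| = 2^10 − 1 = 1023. Prime factorization: 1023 = 3·11·31.
f is primitive ⇔ z has order 1023 in GF(2)[z]/(f), i.e. z^(1023/q) ≠ 1 for each prime q | 1023.
z^(341) mod f = 1
z^(93) mod f = z⁷ + z⁶ + z⁵ + z⁴ + z².
z^(33) mod f = z⁵ + z⁴ + z³ + z.
Since z^(341) = 1, the order of z divides 341 < 1023; not primitive.

No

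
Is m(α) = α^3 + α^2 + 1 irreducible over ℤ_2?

Yes

Check for roots in ℤ_2: m(0) = 1; m(1) = 1.
No roots. A degree-3 polynomial over a field with no linear factor is irreducible.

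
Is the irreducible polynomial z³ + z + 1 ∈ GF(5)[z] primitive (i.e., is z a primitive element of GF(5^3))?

No

Write f(z) = z³ + z + 1.
|GF(5^3)^×| = 5^3 − 1 = 124. Prime factorization: 124 = 2^2·31.
f is primitive ⇔ z has order 124 in GF(5)[z]/(f), i.e. z^(124/q) ≠ 1 for each prime q | 124.
z^(62) mod f = 1
z^(4) mod f = 4z² + 4z.
Since z^(62) = 1, the order of z divides 62 < 124; not primitive.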